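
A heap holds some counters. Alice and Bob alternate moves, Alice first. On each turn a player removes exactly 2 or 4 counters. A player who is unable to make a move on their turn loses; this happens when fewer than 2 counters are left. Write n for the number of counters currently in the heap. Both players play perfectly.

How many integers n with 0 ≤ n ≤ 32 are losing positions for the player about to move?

12

Use the standard recursion: the mover loses at a terminal position; elsewhere, the mover wins exactly when some move hands the opponent an L position.
n=0: no move → L
n=1: no move → L
n=2: can move to 0, which is L ⇒ W
n=3: can move to 1, which is L ⇒ W
n=4: can move to 0, which is L ⇒ W
n=5: can move to 1, which is L ⇒ W
n=6: moves to 4(W), 2(W); every one is W ⇒ L
n=7: moves to 5(W), 3(W); every one is W ⇒ L
n=8: can move to 6, which is L ⇒ W
n=9: can move to 7, which is L ⇒ W
n=10: can move to 6, which is L ⇒ W
n=11: can move to 7, which is L ⇒ W
n=12: moves to 10(W), 8(W); every one is W ⇒ L
n=13: moves to 11(W), 9(W); every one is W ⇒ L
n=14: can move to 12, which is L ⇒ W
n=15: can move to 13, which is L ⇒ W
n=16: can move to 12, which is L ⇒ W
n=17: can move to 13, which is L ⇒ W
n=18: moves to 16(W), 14(W); every one is W ⇒ L
n=19: moves to 17(W), 15(W); every one is W ⇒ L
n=20: can move to 18, which is L ⇒ W
n=21: can move to 19, which is L ⇒ W
n=22: can move to 18, which is L ⇒ W
n=23: can move to 19, which is L ⇒ W
n=24: moves to 22(W), 20(W); every one is W ⇒ L
n=25: moves to 23(W), 21(W); every one is W ⇒ L
n=26: can move to 24, which is L ⇒ W
n=27: can move to 25, which is L ⇒ W
n=28: can move to 24, which is L ⇒ W
n=29: can move to 25, which is L ⇒ W
n=30: moves to 28(W), 26(W); every one is W ⇒ L
n=31: moves to 29(W), 27(W); every one is W ⇒ L
n=32: can move to 30, which is L ⇒ W
L entries with 0 ≤ n ≤ 32: n = 0, 1, 6, 7, 12, 13, 18, 19, 24, 25, 30, 31; that makes 12.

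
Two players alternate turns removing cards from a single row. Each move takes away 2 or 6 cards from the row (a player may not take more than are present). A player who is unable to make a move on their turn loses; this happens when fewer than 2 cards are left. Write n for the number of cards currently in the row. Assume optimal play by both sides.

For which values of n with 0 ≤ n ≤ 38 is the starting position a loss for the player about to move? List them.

0, 1, 4, 5, 8, 9, 12, 13, 16, 17, 20, 21, 24, 25, 28, 29, 32, 33, 36, 37

Use the standard recursion: the mover loses at a terminal position; elsewhere, the mover wins exactly when some move hands the opponent an L position.
n=0: no move → L
n=1: no move → L
n=2: can move to 0, which is L ⇒ W
n=3: can move to 1, which is L ⇒ W
n=4: the only move is to 2(W), a W ⇒ L
n=5: the only move is to 3(W), a W ⇒ L
n=6: can move to 4, which is L ⇒ W
n=7: can move to 5, which is L ⇒ W
n=8: moves to 6(W), 2(W); every one is W ⇒ L
n=9: moves to 7(W), 3(W); every one is W ⇒ L
n=10: can move to 8, which is L ⇒ W
n=11: can move to 9, which is L ⇒ W
n=12: moves to 10(W), 6(W); every one is W ⇒ L
n=13: moves to 11(W), 7(W); every one is W ⇒ L
n=14: can move to 12, which is L ⇒ W
n=15: can move to 13, which is L ⇒ W
n=16: moves to 14(W), 10(W); every one is W ⇒ L
n=17: moves to 15(W), 11(W); every one is W ⇒ L
n=18: can move to 16, which is L ⇒ W
n=19: can move to 17, which is L ⇒ W
n=20: moves to 18(W), 14(W); every one is W ⇒ L
n=21: moves to 19(W), 15(W); every one is W ⇒ L
n=22: can move to 20, which is L ⇒ W
n=23: can move to 21, which is L ⇒ W
n=24: moves to 22(W), 18(W); every one is W ⇒ L
n=25: moves to 23(W), 19(W); every one is W ⇒ L
n=26: can move to 24, which is L ⇒ W
n=27: can move to 25, which is L ⇒ W
n=28: moves to 26(W), 22(W); every one is W ⇒ L
n=29: moves to 27(W), 23(W); every one is W ⇒ L
n=30: can move to 28, which is L ⇒ W
n=31: can move to 29, which is L ⇒ W
n=32: moves to 30(W), 26(W); every one is W ⇒ L
n=33: moves to 31(W), 27(W); every one is W ⇒ L
n=34: can move to 32, which is L ⇒ W
n=35: can move to 33, which is L ⇒ W
n=36: moves to 34(W), 30(W); every one is W ⇒ L
n=37: moves to 35(W), 31(W); every one is W ⇒ L
n=38: can move to 36, which is L ⇒ W
Reading off the rows marked L gives the requested list; there are 20 such values of n.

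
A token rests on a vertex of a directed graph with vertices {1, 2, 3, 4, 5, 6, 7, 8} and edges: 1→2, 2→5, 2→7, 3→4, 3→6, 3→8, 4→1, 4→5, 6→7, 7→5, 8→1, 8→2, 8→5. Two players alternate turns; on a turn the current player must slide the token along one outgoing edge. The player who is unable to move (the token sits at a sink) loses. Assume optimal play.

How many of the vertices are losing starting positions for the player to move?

3

Positions with no move are L. A position that does have a move is losing for the player to move precisely when every available move leads to a winning position for the opponent. Fill in the labels:
Every edge goes from a vertex to one that appears earlier in the order 5, 7, 2, 6, 1, 8, 4, 3, so processing vertices in that order labels each vertex after all of its successors.
5: no outgoing edge → L
7: can move to 5, which is L ⇒ W
2: can move to 5, which is L ⇒ W
6: the only move is to 7(W), a W ⇒ L
1: the only move is to 2(W), a W ⇒ L
8: can move to 1, which is L ⇒ W
4: can move to 1, which is L ⇒ W
3: can move to 6, which is L ⇒ W
The L vertices are 1, 5, 6; that is 3 in all.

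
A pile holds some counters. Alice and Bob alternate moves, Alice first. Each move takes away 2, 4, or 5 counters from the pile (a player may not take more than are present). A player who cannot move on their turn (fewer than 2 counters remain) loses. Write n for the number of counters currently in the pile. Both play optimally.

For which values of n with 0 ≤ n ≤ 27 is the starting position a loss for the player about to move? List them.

Build the W/L table. Terminal = L. A non-terminal position is W if it has a move to some L; otherwise it is L.
n=0: no move → L
n=1: no move → L
n=2: →0(L), so W
n=3: →1(L), so W
n=4: →0(L), so W
n=5: →1(L), so W
n=6: →1(L), so W
n=7: →5(W), 3(W), 2(W) — all W, so L
n=8: →6(W), 4(W), 3(W) — all W, so L
n=9: →7(L), so W
n=10: →8(L), so W
n=11: →7(L), so W
n=12: →8(L), so W
n=13: →8(L), so W
n=14: →12(W), 10(W), 9(W) — all W, so L
n=15: →13(W), 11(W), 10(W) — all W, so L
n=16: →14(L), so W
n=17: →15(L), so W
n=18: →14(L), so W
n=19: →15(L), so W
n=20: →15(L), so W
n=21: →19(W), 17(W), 16(W) — all W, so L
n=22: →20(W), 18(W), 17(W) — all W, so L
n=23: →21(L), so W
n=24: →22(L), so W
n=25: →21(L), so W
n=26: →22(L), so W
n=27: →22(L), so W
The losing starting values of n are exactly the entries labelled L in this table (8 of them).

0, 1, 7, 8, 14, 15, 21, 22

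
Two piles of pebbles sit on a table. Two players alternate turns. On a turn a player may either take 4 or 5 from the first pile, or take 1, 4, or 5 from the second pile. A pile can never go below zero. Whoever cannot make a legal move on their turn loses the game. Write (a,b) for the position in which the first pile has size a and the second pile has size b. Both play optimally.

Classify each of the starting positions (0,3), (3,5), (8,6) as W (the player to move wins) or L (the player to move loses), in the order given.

(0,3): W, (3,5): W, (8,6): L

Classify positions by backward induction: terminal positions (no move available) are L. From any other position, the mover wins iff some move reaches an L.
No move ever increases a pile, so every position that can arise here has a ≤ 8 and b ≤ 6; it is enough to label the cells with 0 ≤ a ≤ 8 and 0 ≤ b ≤ 6.
Every move lowers a or b (never raises either), so fill the grid row by row in increasing a, and left to right within a row: each cell's successors are then already labelled.
      b=0  b=1  b=2  b=3  b=4  b=5  b=6
a=0:    L    W    L    W    W    W    W
a=1:    L    W    L    W    W    W    W
a=2:    L    W    L    W    W    W    W
a=3:    L    W    L    W    W    W    W
a=4:    W    L    W    L    W    W    W
a=5:    W    L    W    L    W    W    W
a=6:    W    L    W    L    W    W    W
a=7:    W    L    W    L    W    W    W
a=8:    W    W    W    W    L    W    L
Cells with no legal move (terminal, hence L): (0,0), (1,0), (2,0), (3,0).
The remaining L cells, each justified by listing all of its moves:
(0,2): only reaches (0,1)(W), which is W → L
(1,2): only reaches (1,1)(W), which is W → L
(2,2): only reaches (2,1)(W), which is W → L
(3,2): only reaches (3,1)(W), which is W → L
(4,1): only reaches (0,1)(W), (4,0)(W), all W → L
(4,3): only reaches (0,3)(W), (4,2)(W), all W → L
(5,1): only reaches (1,1)(W), (0,1)(W), (5,0)(W), all W → L
(5,3): only reaches (1,3)(W), (0,3)(W), (5,2)(W), all W → L
(6,1): only reaches (2,1)(W), (1,1)(W), (6,0)(W), all W → L
(6,3): only reaches (2,3)(W), (1,3)(W), (6,2)(W), all W → L
(7,1): only reaches (3,1)(W), (2,1)(W), (7,0)(W), all W → L
(7,3): only reaches (3,3)(W), (2,3)(W), (7,2)(W), all W → L
(8,4): only reaches (4,4)(W), (3,4)(W), (8,3)(W), (8,0)(W), all W → L
(8,6): only reaches (4,6)(W), (3,6)(W), (8,5)(W), (8,2)(W), (8,1)(W), all W → L
Every other cell has at least one move into one of the L cells above, so it is W.
(0,3): the move to (0,2) reaches an L cell, so W
(3,5): the move to (3,0) reaches an L cell, so W
(8,6): one of the L cells justified above, so L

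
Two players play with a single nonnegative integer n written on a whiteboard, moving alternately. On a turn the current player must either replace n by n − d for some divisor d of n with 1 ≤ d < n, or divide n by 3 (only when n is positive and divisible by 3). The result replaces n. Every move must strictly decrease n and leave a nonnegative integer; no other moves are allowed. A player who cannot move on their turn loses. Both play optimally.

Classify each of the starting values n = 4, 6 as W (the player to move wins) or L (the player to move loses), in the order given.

4: L, 6: W

Classify positions by backward induction: terminal positions (no move available) are L. From any other position, the mover wins iff some move reaches an L.
n=0: no move → L
n=1: no move → L
n=2: reaches L-position 1 → W
n=3: reaches L-position 1 → W
n=4: only reaches 2(W), 3(W), all W → L
n=5: reaches L-position 4 → W
n=6: reaches L-position 4 → W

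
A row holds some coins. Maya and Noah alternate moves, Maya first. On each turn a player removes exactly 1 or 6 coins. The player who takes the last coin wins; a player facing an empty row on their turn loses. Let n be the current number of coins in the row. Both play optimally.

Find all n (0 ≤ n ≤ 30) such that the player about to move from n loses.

0, 2, 4, 7, 9, 11, 14, 16, 18, 21, 23, 25, 28, 30

Compute win/loss labels from the base case upward. A position with no move is L. Any other position is W if it can reach an L in one move, else L.
n=0: no move → L
n=1: →0(L), so W
n=2: →1(W) only, which is W, so L
n=3: →2(L), so W
n=4: →3(W) only, which is W, so L
n=5: →4(L), so W
n=6: →0(L), so W
n=7: →6(W), 1(W) — all W, so L
n=8: →7(L), so W
n=9: →8(W), 3(W) — all W, so L
n=10: →9(L), so W
n=11: →10(W), 5(W) — all W, so L
n=12: →11(L), so W
n=13: →7(L), so W
n=14: →13(W), 8(W) — all W, so L
n=15: →14(L), so W
n=16: →15(W), 10(W) — all W, so L
n=17: →16(L), so W
n=18: →17(W), 12(W) — all W, so L
n=19: →18(L), so W
n=20: →14(L), so W
n=21: →20(W), 15(W) — all W, so L
n=22: →21(L), so W
n=23: →22(W), 17(W) — all W, so L
n=24: →23(L), so W
n=25: →24(W), 19(W) — all W, so L
n=26: →25(L), so W
n=27: →21(L), so W
n=28: →27(W), 22(W) — all W, so L
n=29: →28(L), so W
n=30: →29(W), 24(W) — all W, so L
Reading off the rows marked L gives the requested list; there are 14 such values of n.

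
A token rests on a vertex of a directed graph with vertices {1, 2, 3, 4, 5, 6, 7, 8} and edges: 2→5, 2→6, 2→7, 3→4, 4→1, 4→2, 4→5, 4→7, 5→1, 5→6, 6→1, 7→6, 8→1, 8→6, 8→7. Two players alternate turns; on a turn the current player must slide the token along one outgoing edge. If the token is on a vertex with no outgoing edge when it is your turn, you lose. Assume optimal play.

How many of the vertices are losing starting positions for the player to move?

Compute win/loss labels from the base case upward. A position with no move is L. Any other position is W if it can reach an L in one move, else L.
Every edge goes from a vertex to one that appears earlier in the order 1, 6, 7, 5, 2, 4, 3, 8, so processing vertices in that order labels each vertex after all of its successors.
1: no outgoing edge → L
6: W (go to 1, an L position)
7: L (sole option 6(W) is W)
5: W (go to 1, an L position)
2: W (go to 7, an L position)
4: W (go to 7, an L position)
3: L (sole option 4(W) is W)
8: W (go to 7, an L position)
The L vertices are 1, 3, 7; that is 3 in all.

3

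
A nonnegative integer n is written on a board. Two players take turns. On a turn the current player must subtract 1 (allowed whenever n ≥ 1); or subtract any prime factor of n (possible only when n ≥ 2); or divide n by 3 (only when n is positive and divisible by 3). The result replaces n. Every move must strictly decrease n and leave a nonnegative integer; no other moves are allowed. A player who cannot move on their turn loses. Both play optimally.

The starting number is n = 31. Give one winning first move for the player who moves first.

Move to 0.

Compute win/loss labels from the base case upward. A position with no move is L. Any other position is W if it can reach an L in one move, else L.
n=0: no move → L
n=1: reaches L-position 0 → W
n=2: reaches L-position 0 → W
n=3: reaches L-position 0 → W
n=4: only reaches 2(W), 3(W), all W → L
n=5: reaches L-position 0 → W
n=6: reaches L-position 4 → W
n=7: reaches L-position 0 → W
n=8: only reaches 6(W), 7(W), all W → L
n=9: reaches L-position 8 → W
n=10: reaches L-position 8 → W
n=11: reaches L-position 0 → W
n=12: reaches L-position 4 → W
n=13: reaches L-position 0 → W
n=14: only reaches 7(W), 12(W), 13(W), all W → L
n=15: reaches L-position 14 → W
n=16: reaches L-position 14 → W
n=17: reaches L-position 0 → W
n=18: only reaches 6(W), 15(W), 16(W), 17(W), all W → L
n=19: reaches L-position 0 → W
n=20: reaches L-position 18 → W
n=21: reaches L-position 14 → W
n=22: only reaches 11(W), 20(W), 21(W), all W → L
n=23: reaches L-position 0 → W
n=24: reaches L-position 8 → W
n=25: only reaches 20(W), 24(W), all W → L
n=26: reaches L-position 25 → W
n=27: only reaches 9(W), 24(W), 26(W), all W → L
n=28: reaches L-position 27 → W
n=29: reaches L-position 0 → W
n=30: reaches L-position 25 → W
n=31: reaches L-position 0 → W
From 31, the L positions reachable in one move are: 0.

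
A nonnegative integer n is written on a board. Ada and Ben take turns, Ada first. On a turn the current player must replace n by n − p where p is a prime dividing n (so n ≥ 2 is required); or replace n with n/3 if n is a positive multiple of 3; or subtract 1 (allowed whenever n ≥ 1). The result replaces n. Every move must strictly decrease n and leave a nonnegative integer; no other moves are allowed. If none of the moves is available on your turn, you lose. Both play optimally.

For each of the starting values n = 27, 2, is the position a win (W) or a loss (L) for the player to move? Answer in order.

27: L, 2: W

Compute win/loss labels from the base case upward. A position with no move is L. Any other position is W if it can reach an L in one move, else L.
n=0: no move → L
n=1: can move to 0, which is L ⇒ W
n=2: can move to 0, which is L ⇒ W
n=3: can move to 0, which is L ⇒ W
n=4: moves to 2(W), 3(W); every one is W ⇒ L
n=5: can move to 0, which is L ⇒ W
n=6: can move to 4, which is L ⇒ W
n=7: can move to 0, which is L ⇒ W
n=8: moves to 6(W), 7(W); every one is W ⇒ L
n=9: can move to 8, which is L ⇒ W
n=10: can move to 8, which is L ⇒ W
n=11: can move to 0, which is L ⇒ W
n=12: can move to 4, which is L ⇒ W
n=13: can move to 0, which is L ⇒ W
n=14: moves to 7(W), 12(W), 13(W); every one is W ⇒ L
n=15: can move to 14, which is L ⇒ W
n=16: can move to 14, which is L ⇒ W
n=17: can move to 0, which is L ⇒ W
n=18: moves to 6(W), 15(W), 16(W), 17(W); every one is W ⇒ L
n=19: can move to 0, which is L ⇒ W
n=20: can move to 18, which is L ⇒ W
n=21: can move to 14, which is L ⇒ W
n=22: moves to 11(W), 20(W), 21(W); every one is W ⇒ L
n=23: can move to 0, which is L ⇒ W
n=24: can move to 8, which is L ⇒ W
n=25: moves to 20(W), 24(W); every one is W ⇒ L
n=26: can move to 25, which is L ⇒ W
n=27: moves to 9(W), 24(W), 26(W); every one is W ⇒ L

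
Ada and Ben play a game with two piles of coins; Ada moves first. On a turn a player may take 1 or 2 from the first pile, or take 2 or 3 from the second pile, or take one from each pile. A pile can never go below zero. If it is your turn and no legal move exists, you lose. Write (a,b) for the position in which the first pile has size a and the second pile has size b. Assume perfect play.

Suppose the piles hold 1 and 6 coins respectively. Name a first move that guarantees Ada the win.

Positions with no move are L. A position that does have a move is losing for the player to move precisely when every available move leads to a winning position for the opponent. Fill in the labels:
No move ever increases a pile, so every position that can arise here has a ≤ 1 and b ≤ 6; it is enough to label the cells with 0 ≤ a ≤ 1 and 0 ≤ b ≤ 6.
Every move lowers a or b (never raises either), so fill the grid row by row in increasing a, and left to right within a row: each cell's successors are then already labelled.
      b=0  b=1  b=2  b=3  b=4  b=5  b=6
a=0:    L    L    W    W    W    L    L
a=1:    W    W    W    L    L    W    W
Cells with no legal move (terminal, hence L): (0,0), (0,1).
The remaining L cells, each justified by listing all of its moves:
(0,5): only reaches (0,3)(W), (0,2)(W), all W → L
(0,6): only reaches (0,4)(W), (0,3)(W), all W → L
(1,3): only reaches (0,3)(W), (1,1)(W), (1,0)(W), (0,2)(W), all W → L
(1,4): only reaches (0,4)(W), (1,2)(W), (1,1)(W), (0,3)(W), all W → L
Every other cell has at least one move into one of the L cells above, so it is W.
From (1,6), the L positions reachable in one move are: (0,6), (1,4), (1,3), (0,5). Any move reaching one of these is winning.

Move to (0,6).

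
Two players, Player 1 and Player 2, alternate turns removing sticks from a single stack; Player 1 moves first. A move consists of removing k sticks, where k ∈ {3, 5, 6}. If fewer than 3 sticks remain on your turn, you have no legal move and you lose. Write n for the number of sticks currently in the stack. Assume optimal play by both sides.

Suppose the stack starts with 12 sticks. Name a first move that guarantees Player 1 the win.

Remove 3, leaving 9.

Use the standard recursion: the mover loses at a terminal position; elsewhere, the mover wins exactly when some move hands the opponent an L position.
n=0: no move → L
n=1: no move → L
n=2: no move → L
n=3: can move to 0, which is L ⇒ W
n=4: can move to 1, which is L ⇒ W
n=5: can move to 2, which is L ⇒ W
n=6: can move to 1, which is L ⇒ W
n=7: can move to 2, which is L ⇒ W
n=8: can move to 2, which is L ⇒ W
n=9: moves to 6(W), 4(W), 3(W); every one is W ⇒ L
n=10: moves to 7(W), 5(W), 4(W); every one is W ⇒ L
n=11: moves to 8(W), 6(W), 5(W); every one is W ⇒ L
n=12: can move to 9, which is L ⇒ W
From 12, the L positions reachable in one move are: 9.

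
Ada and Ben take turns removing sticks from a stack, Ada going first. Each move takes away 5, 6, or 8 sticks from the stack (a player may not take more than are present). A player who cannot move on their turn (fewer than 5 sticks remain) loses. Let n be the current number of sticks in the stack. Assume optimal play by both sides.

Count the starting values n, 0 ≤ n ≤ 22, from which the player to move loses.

10

Classify positions by backward induction: terminal positions (no move available) are L. From any other position, the mover wins iff some move reaches an L.
n=0: no move → L
n=1: no move → L
n=2: no move → L
n=3: no move → L
n=4: no move → L
n=5: W (go to 0, an L position)
n=6: W (go to 1, an L position)
n=7: W (go to 2, an L position)
n=8: W (go to 3, an L position)
n=9: W (go to 4, an L position)
n=10: W (go to 4, an L position)
n=11: W (go to 3, an L position)
n=12: W (go to 4, an L position)
n=13: L (options 8(W), 7(W), 5(W) are all W)
n=14: L (options 9(W), 8(W), 6(W) are all W)
n=15: L (options 10(W), 9(W), 7(W) are all W)
n=16: L (options 11(W), 10(W), 8(W) are all W)
n=17: L (options 12(W), 11(W), 9(W) are all W)
n=18: W (go to 13, an L position)
n=19: W (go to 14, an L position)
n=20: W (go to 15, an L position)
n=21: W (go to 16, an L position)
n=22: W (go to 17, an L position)
L entries with 0 ≤ n ≤ 22: n = 0, 1, 2, 3, 4, 13, 14, 15, 16, 17; that makes 10.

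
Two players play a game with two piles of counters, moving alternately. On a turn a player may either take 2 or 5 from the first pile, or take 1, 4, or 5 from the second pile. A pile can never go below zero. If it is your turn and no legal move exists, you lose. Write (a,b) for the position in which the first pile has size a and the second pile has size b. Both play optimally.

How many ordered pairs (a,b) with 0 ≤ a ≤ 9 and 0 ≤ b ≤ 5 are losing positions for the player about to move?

19

Classify positions by backward induction: terminal positions (no move available) are L. From any other position, the mover wins iff some move reaches an L.
Every move lowers a or b (never raises either), so fill the grid row by row in increasing a, and left to right within a row: each cell's successors are then already labelled.
      b=0  b=1  b=2  b=3  b=4  b=5
a=0:    L    W    L    W    W    W
a=1:    L    W    L    W    W    W
a=2:    W    L    W    L    W    W
a=3:    W    L    W    L    W    W
a=4:    L    W    L    W    W    W
a=5:    W    W    W    W    L    W
a=6:    W    L    W    L    W    W
a=7:    L    W    L    W    W    W
a=8:    L    W    L    W    W    W
a=9:    W    L    W    L    W    W
Cells with no legal move (terminal, hence L): (0,0), (1,0).
The remaining L cells, each justified by listing all of its moves:
(0,2): the only move is to (0,1)(W), a W ⇒ L
(1,2): the only move is to (1,1)(W), a W ⇒ L
(2,1): moves to (0,1)(W), (2,0)(W); every one is W ⇒ L
(2,3): moves to (0,3)(W), (2,2)(W); every one is W ⇒ L
(3,1): moves to (1,1)(W), (3,0)(W); every one is W ⇒ L
(3,3): moves to (1,3)(W), (3,2)(W); every one is W ⇒ L
(4,0): the only move is to (2,0)(W), a W ⇒ L
(4,2): moves to (2,2)(W), (4,1)(W); every one is W ⇒ L
(5,4): moves to (3,4)(W), (0,4)(W), (5,3)(W), (5,0)(W); every one is W ⇒ L
(6,1): moves to (4,1)(W), (1,1)(W), (6,0)(W); every one is W ⇒ L
(6,3): moves to (4,3)(W), (1,3)(W), (6,2)(W); every one is W ⇒ L
(7,0): moves to (5,0)(W), (2,0)(W); every one is W ⇒ L
(7,2): moves to (5,2)(W), (2,2)(W), (7,1)(W); every one is W ⇒ L
(8,0): moves to (6,0)(W), (3,0)(W); every one is W ⇒ L
(8,2): moves to (6,2)(W), (3,2)(W), (8,1)(W); every one is W ⇒ L
(9,1): moves to (7,1)(W), (4,1)(W), (9,0)(W); every one is W ⇒ L
(9,3): moves to (7,3)(W), (4,3)(W), (9,2)(W); every one is W ⇒ L
Every other cell has at least one move into one of the L cells above, so it is W.
L cells per row: a=0: 2, a=1: 2, a=2: 2, a=3: 2, a=4: 2, a=5: 1, a=6: 2, a=7: 2, a=8: 2, a=9: 2; total 19.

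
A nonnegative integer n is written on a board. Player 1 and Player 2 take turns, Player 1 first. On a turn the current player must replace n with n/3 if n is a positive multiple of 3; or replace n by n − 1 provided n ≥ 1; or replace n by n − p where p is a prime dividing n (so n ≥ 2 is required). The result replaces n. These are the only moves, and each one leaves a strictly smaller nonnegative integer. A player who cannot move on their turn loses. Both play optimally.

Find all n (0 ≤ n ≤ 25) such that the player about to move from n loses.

Work bottom-up. With no move the player to move loses. Otherwise the position is W if at least one move leads to an L position for the opponent, and L if every move leads to a W.
n=0: no move → L
n=1: can move to 0, which is L ⇒ W
n=2: can move to 0, which is L ⇒ W
n=3: can move to 0, which is L ⇒ W
n=4: moves to 2(W), 3(W); every one is W ⇒ L
n=5: can move to 0, which is L ⇒ W
n=6: can move to 4, which is L ⇒ W
n=7: can move to 0, which is L ⇒ W
n=8: moves to 6(W), 7(W); every one is W ⇒ L
n=9: can move to 8, which is L ⇒ W
n=10: can move to 8, which is L ⇒ W
n=11: can move to 0, which is L ⇒ W
n=12: can move to 4, which is L ⇒ W
n=13: can move to 0, which is L ⇒ W
n=14: moves to 7(W), 12(W), 13(W); every one is W ⇒ L
n=15: can move to 14, which is L ⇒ W
n=16: can move to 14, which is L ⇒ W
n=17: can move to 0, which is L ⇒ W
n=18: moves to 6(W), 15(W), 16(W), 17(W); every one is W ⇒ L
n=19: can move to 0, which is L ⇒ W
n=20: can move to 18, which is L ⇒ W
n=21: can move to 14, which is L ⇒ W
n=22: moves to 11(W), 20(W), 21(W); every one is W ⇒ L
n=23: can move to 0, which is L ⇒ W
n=24: can move to 8, which is L ⇒ W
n=25: moves to 20(W), 24(W); every one is W ⇒ L
Reading off the rows marked L gives the requested list; there are 7 such values of n.

0, 4, 8, 14, 18, 22, 25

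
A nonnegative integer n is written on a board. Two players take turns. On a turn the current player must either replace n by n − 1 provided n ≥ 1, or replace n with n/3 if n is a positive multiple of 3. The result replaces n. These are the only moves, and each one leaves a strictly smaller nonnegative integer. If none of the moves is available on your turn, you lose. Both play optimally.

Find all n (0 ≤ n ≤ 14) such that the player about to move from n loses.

Compute win/loss labels from the base case upward. A position with no move is L. Any other position is W if it can reach an L in one move, else L.
n=0: no move → L
n=1: W (go to 0, an L position)
n=2: L (sole option 1(W) is W)
n=3: W (go to 2, an L position)
n=4: L (sole option 3(W) is W)
n=5: W (go to 4, an L position)
n=6: W (go to 2, an L position)
n=7: L (sole option 6(W) is W)
n=8: W (go to 7, an L position)
n=9: L (options 3(W), 8(W) are all W)
n=10: W (go to 9, an L position)
n=11: L (sole option 10(W) is W)
n=12: W (go to 4, an L position)
n=13: L (sole option 12(W) is W)
n=14: W (go to 13, an L position)
The losing starting values of n are exactly the entries labelled L in this table (7 of them).

0, 2, 4, 7, 9, 11, 13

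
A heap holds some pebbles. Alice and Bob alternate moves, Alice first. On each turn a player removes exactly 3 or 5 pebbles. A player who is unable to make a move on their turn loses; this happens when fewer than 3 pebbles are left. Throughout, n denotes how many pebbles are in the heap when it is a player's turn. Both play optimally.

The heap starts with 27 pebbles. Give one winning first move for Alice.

Use the standard recursion: the mover loses at a terminal position; elsewhere, the mover wins exactly when some move hands the opponent an L position.
n=0: no move → L
n=1: no move → L
n=2: no move → L
n=3: →0(L), so W
n=4: →1(L), so W
n=5: →2(L), so W
n=6: →1(L), so W
n=7: →2(L), so W
n=8: →5(W), 3(W) — all W, so L
n=9: →6(W), 4(W) — all W, so L
n=10: →7(W), 5(W) — all W, so L
n=11: →8(L), so W
n=12: →9(L), so W
n=13: →10(L), so W
n=14: →9(L), so W
n=15: →10(L), so W
n=16: →13(W), 11(W) — all W, so L
n=17: →14(W), 12(W) — all W, so L
n=18: →15(W), 13(W) — all W, so L
n=19: →16(L), so W
n=20: →17(L), so W
n=21: →18(L), so W
n=22: →17(L), so W
n=23: →18(L), so W
n=24: →21(W), 19(W) — all W, so L
n=25: →22(W), 20(W) — all W, so L
n=26: →23(W), 21(W) — all W, so L
n=27: →24(L), so W
From 27, the L positions reachable in one move are: 24.

Remove 3, leaving 24.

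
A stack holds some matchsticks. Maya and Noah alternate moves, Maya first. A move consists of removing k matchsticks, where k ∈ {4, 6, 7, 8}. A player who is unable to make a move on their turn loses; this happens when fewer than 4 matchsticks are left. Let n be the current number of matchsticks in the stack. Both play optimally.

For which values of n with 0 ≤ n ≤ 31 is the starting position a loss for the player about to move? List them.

Classify positions by backward induction: terminal positions (no move available) are L. From any other position, the mover wins iff some move reaches an L.
n=0: no move → L
n=1: no move → L
n=2: no move → L
n=3: no move → L
n=4: →0(L), so W
n=5: →1(L), so W
n=6: →2(L), so W
n=7: →3(L), so W
n=8: →2(L), so W
n=9: →3(L), so W
n=10: →3(L), so W
n=11: →3(L), so W
n=12: →8(W), 6(W), 5(W), 4(W) — all W, so L
n=13: →9(W), 7(W), 6(W), 5(W) — all W, so L
n=14: →10(W), 8(W), 7(W), 6(W) — all W, so L
n=15: →11(W), 9(W), 8(W), 7(W) — all W, so L
n=16: →12(L), so W
n=17: →13(L), so W
n=18: →14(L), so W
n=19: →15(L), so W
n=20: →14(L), so W
n=21: →15(L), so W
n=22: →15(L), so W
n=23: →15(L), so W
n=24: →20(W), 18(W), 17(W), 16(W) — all W, so L
n=25: →21(W), 19(W), 18(W), 17(W) — all W, so L
n=26: →22(W), 20(W), 19(W), 18(W) — all W, so L
n=27: →23(W), 21(W), 20(W), 19(W) — all W, so L
n=28: →24(L), so W
n=29: →25(L), so W
n=30: →26(L), so W
n=31: →27(L), so W
The losing starting values of n are exactly the entries labelled L in this table (12 of them).

0, 1, 2, 3, 12, 13, 14, 15, 24, 25, 26, 27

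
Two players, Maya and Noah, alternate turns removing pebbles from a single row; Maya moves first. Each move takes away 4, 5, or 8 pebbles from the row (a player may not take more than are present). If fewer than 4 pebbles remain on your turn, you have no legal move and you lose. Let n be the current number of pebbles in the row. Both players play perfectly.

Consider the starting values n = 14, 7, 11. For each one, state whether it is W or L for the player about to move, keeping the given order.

14: L, 7: W, 11: W

Classify positions by backward induction: terminal positions (no move available) are L. From any other position, the mover wins iff some move reaches an L.
n=0: no move → L
n=1: no move → L
n=2: no move → L
n=3: no move → L
n=4: can move to 0, which is L ⇒ W
n=5: can move to 1, which is L ⇒ W
n=6: can move to 2, which is L ⇒ W
n=7: can move to 3, which is L ⇒ W
n=8: can move to 3, which is L ⇒ W
n=9: can move to 1, which is L ⇒ W
n=10: can move to 2, which is L ⇒ W
n=11: can move to 3, which is L ⇒ W
n=12: moves to 8(W), 7(W), 4(W); every one is W ⇒ L
n=13: moves to 9(W), 8(W), 5(W); every one is W ⇒ L
n=14: moves to 10(W), 9(W), 6(W); every one is W ⇒ L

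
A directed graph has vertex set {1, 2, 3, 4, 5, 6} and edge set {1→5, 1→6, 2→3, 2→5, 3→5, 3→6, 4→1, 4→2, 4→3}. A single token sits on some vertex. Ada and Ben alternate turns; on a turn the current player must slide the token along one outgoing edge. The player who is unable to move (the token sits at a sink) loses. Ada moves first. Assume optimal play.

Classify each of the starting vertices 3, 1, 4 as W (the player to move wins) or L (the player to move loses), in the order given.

3: W, 1: W, 4: L

Classify positions by backward induction: terminal positions (no move available) are L. From any other position, the mover wins iff some move reaches an L.
Every edge goes from a vertex to one that appears earlier in the order 5, 6, 1, 3, 2, 4, so processing vertices in that order labels each vertex after all of its successors.
5: no outgoing edge → L
6: no outgoing edge → L
1: reaches L-position 6 → W
3: reaches L-position 6 → W
2: reaches L-position 5 → W
4: only reaches 2(W), 3(W), 1(W), all W → L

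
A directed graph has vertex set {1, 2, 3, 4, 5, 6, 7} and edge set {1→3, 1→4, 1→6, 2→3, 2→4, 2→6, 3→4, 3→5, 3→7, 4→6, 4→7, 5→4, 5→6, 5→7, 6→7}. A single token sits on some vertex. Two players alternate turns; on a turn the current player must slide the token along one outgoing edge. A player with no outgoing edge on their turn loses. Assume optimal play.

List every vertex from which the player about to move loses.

Build the W/L table. Terminal = L. A non-terminal position is W if it has a move to some L; otherwise it is L.
Every edge goes from a vertex to one that appears earlier in the order 7, 6, 4, 5, 3, 1, 2, so processing vertices in that order labels each vertex after all of its successors.
7: no outgoing edge → L
6: W (go to 7, an L position)
4: W (go to 7, an L position)
5: W (go to 7, an L position)
3: W (go to 7, an L position)
1: L (options 3(W), 4(W), 6(W) are all W)
2: L (options 3(W), 4(W), 6(W) are all W)
Reading off the rows marked L gives the requested list; there are 3 such vertices.

1, 2, 7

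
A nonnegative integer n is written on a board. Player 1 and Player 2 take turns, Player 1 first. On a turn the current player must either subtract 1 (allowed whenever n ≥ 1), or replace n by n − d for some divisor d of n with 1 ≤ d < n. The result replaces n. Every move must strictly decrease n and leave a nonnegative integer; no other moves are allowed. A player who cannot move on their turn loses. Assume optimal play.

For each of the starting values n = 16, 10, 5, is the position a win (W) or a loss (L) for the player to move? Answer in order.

Label each position W (a win for the player to move) or L (a loss). A position with no legal move is L; any other position is W exactly when some move reaches an L, and L when every move reaches a W.
n=0: no move → L
n=1: reaches L-position 0 → W
n=2: only reaches 1(W), which is W → L
n=3: reaches L-position 2 → W
n=4: reaches L-position 2 → W
n=5: only reaches 4(W), which is W → L
n=6: reaches L-position 5 → W
n=7: only reaches 6(W), which is W → L
n=8: reaches L-position 7 → W
n=9: only reaches 6(W), 8(W), all W → L
n=10: reaches L-position 5 → W
n=11: only reaches 10(W), which is W → L
n=12: reaches L-position 9 → W
n=13: only reaches 12(W), which is W → L
n=14: reaches L-position 7 → W
n=15: only reaches 10(W), 12(W), 14(W), all W → L
n=16: reaches L-position 15 → W

16: W, 10: W, 5: L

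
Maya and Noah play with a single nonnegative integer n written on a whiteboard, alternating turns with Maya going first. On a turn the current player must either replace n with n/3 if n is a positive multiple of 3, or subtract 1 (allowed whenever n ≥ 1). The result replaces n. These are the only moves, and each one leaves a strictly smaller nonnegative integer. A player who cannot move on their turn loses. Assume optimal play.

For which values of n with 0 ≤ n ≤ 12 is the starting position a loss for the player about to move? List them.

Compute win/loss labels from the base case upward. A position with no move is L. Any other position is W if it can reach an L in one move, else L.
n=0: no move → L
n=1: W (go to 0, an L position)
n=2: L (sole option 1(W) is W)
n=3: W (go to 2, an L position)
n=4: L (sole option 3(W) is W)
n=5: W (go to 4, an L position)
n=6: W (go to 2, an L position)
n=7: L (sole option 6(W) is W)
n=8: W (go to 7, an L position)
n=9: L (options 3(W), 8(W) are all W)
n=10: W (go to 9, an L position)
n=11: L (sole option 10(W) is W)
n=12: W (go to 4, an L position)
The losing starting values of n are exactly the entries labelled L in this table (6 of them).

0, 2, 4, 7, 9, 11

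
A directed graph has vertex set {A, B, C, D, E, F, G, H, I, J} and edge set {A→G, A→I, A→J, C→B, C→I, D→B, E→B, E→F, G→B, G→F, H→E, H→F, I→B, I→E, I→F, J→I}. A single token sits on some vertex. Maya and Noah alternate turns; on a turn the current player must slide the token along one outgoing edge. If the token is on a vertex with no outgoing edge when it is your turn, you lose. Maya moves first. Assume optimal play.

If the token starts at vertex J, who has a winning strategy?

Work bottom-up. With no move the player to move loses. Otherwise the position is W if at least one move leads to an L position for the opponent, and L if every move leads to a W.
Every edge goes from a vertex to one that appears earlier in the order B, F, E, D, I, H, G, C, J, A, so processing vertices in that order labels each vertex after all of its successors.
B: no outgoing edge → L
F: no outgoing edge → L
E: can move to F, which is L ⇒ W
D: can move to B, which is L ⇒ W
I: can move to F, which is L ⇒ W
H: can move to F, which is L ⇒ W
G: can move to F, which is L ⇒ W
C: can move to B, which is L ⇒ W
J: the only move is to I(W), a W ⇒ L
A: can move to J, which is L ⇒ W
Every move from J reaches a W position, so the mover loses.

Noah wins.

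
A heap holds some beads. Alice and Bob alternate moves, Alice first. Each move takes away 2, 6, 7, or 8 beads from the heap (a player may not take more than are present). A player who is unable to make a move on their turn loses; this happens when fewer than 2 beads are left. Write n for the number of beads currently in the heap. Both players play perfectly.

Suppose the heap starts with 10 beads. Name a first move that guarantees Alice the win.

Work bottom-up. With no move the player to move loses. Otherwise the position is W if at least one move leads to an L position for the opponent, and L if every move leads to a W.
n=0: no move → L
n=1: no move → L
n=2: →0(L), so W
n=3: →1(L), so W
n=4: →2(W) only, which is W, so L
n=5: →3(W) only, which is W, so L
n=6: →4(L), so W
n=7: →5(L), so W
n=8: →1(L), so W
n=9: →1(L), so W
n=10: →4(L), so W
From 10, the L positions reachable in one move are: 4.

Remove 6, leaving 4.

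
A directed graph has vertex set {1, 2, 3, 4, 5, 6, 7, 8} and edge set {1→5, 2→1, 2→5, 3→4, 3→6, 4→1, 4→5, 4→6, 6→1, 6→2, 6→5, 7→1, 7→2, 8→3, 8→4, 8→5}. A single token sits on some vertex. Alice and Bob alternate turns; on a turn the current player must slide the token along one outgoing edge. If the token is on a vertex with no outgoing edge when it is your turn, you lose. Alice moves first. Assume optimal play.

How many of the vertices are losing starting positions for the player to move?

3

Label each position W (a win for the player to move) or L (a loss). A position with no legal move is L; any other position is W exactly when some move reaches an L, and L when every move reaches a W.
Every edge goes from a vertex to one that appears earlier in the order 5, 1, 2, 6, 7, 4, 3, 8, so processing vertices in that order labels each vertex after all of its successors.
5: no outgoing edge → L
1: →5(L), so W
2: →5(L), so W
6: →5(L), so W
7: →2(W), 1(W) — all W, so L
4: →5(L), so W
3: →4(W), 6(W) — all W, so L
8: →3(L), so W
The L vertices are 3, 5, 7; that is 3 in all.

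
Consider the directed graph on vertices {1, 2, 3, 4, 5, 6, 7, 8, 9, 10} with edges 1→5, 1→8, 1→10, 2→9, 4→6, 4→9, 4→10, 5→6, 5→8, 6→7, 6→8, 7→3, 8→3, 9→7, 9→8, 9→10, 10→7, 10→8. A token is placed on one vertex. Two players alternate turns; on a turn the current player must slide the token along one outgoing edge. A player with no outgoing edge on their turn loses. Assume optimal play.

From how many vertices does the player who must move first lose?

Classify positions by backward induction: terminal positions (no move available) are L. From any other position, the mover wins iff some move reaches an L.
Every edge goes from a vertex to one that appears earlier in the order 3, 8, 7, 10, 6, 9, 5, 2, 4, 1, so processing vertices in that order labels each vertex after all of its successors.
3: no outgoing edge → L
8: →3(L), so W
7: →3(L), so W
10: →7(W), 8(W) — all W, so L
6: →7(W), 8(W) — all W, so L
9: →10(L), so W
5: →6(L), so W
2: →9(W) only, which is W, so L
4: →6(L), so W
1: →10(L), so W
The L vertices are 2, 3, 6, 10; that is 4 in all.

4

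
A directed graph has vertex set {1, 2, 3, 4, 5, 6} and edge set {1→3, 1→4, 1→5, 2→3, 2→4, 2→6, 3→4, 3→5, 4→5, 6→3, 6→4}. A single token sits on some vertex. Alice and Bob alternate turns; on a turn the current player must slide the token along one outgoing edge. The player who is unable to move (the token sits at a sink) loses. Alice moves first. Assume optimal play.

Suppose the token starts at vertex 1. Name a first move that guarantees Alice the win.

Move to 5.

Classify positions by backward induction: terminal positions (no move available) are L. From any other position, the mover wins iff some move reaches an L.
Every edge goes from a vertex to one that appears earlier in the order 5, 4, 3, 1, 6, 2, so processing vertices in that order labels each vertex after all of its successors.
5: no outgoing edge → L
4: reaches L-position 5 → W
3: reaches L-position 5 → W
1: reaches L-position 5 → W
6: only reaches 3(W), 4(W), all W → L
2: reaches L-position 6 → W
From 1, the L positions reachable in one move are: 5.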